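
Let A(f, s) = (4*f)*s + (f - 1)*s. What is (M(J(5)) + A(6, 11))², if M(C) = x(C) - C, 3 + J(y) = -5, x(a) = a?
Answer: 101761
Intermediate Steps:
J(y) = -8 (J(y) = -3 - 5 = -8)
M(C) = 0 (M(C) = C - C = 0)
A(f, s) = s*(-1 + f) + 4*f*s (A(f, s) = 4*f*s + (-1 + f)*s = 4*f*s + s*(-1 + f) = s*(-1 + f) + 4*f*s)
(M(J(5)) + A(6, 11))² = (0 + 11*(-1 + 5*6))² = (0 + 11*(-1 + 30))² = (0 + 11*29)² = (0 + 319)² = 319² = 101761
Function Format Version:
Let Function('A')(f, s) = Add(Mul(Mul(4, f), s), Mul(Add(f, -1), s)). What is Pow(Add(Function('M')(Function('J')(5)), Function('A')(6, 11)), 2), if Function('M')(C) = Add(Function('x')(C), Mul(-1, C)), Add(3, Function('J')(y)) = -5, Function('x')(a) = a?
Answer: 101761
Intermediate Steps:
Function('J')(y) = -8 (Function('J')(y) = Add(-3, -5) = -8)
Function('M')(C) = 0 (Function('M')(C) = Add(C, Mul(-1, C)) = 0)
Function('A')(f, s) = Add(Mul(s, Add(-1, f)), Mul(4, f, s)) (Function('A')(f, s) = Add(Mul(4, f, s), Mul(Add(-1, f), s)) = Add(Mul(4, f, s), Mul(s, Add(-1, f))) = Add(Mul(s, Add(-1, f)), Mul(4, f, s)))
Pow(Add(Function('M')(Function('J')(5)), Function('A')(6, 11)), 2) = Pow(Add(0, Mul(11, Add(-1, Mul(5, 6)))), 2) = Pow(Add(0, Mul(11, Add(-1, 30))), 2) = Pow(Add(0, Mul(11, 29)), 2) = Pow(Add(0, 319), 2) = Pow(319, 2) = 101761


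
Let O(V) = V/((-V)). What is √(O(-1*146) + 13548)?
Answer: √13547 ≈ 116.39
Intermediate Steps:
O(V) = -1 (O(V) = V*(-1/V) = -1)
√(O(-1*146) + 13548) = √(-1 + 13548) = √13547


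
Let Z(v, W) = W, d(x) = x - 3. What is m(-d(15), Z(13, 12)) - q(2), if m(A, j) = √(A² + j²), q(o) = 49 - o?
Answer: -47 + 12*√2 ≈ -30.029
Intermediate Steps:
d(x) = -3 + x
m(-d(15), Z(13, 12)) - q(2) = √((-(-3 + 15))² + 12²) - (49 - 1*2) = √((-1*12)² + 144) - (49 - 2) = √((-12)² + 144) - 1*47 = √(144 + 144) - 47 = √288 - 47 = 12*√2 - 47 = -47 + 12*√2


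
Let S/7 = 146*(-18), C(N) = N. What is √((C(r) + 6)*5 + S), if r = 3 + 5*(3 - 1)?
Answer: I*√18301 ≈ 135.28*I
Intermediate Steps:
r = 13 (r = 3 + 5*2 = 3 + 10 = 13)
S = -18396 (S = 7*(146*(-18)) = 7*(-2628) = -18396)
√((C(r) + 6)*5 + S) = √((13 + 6)*5 - 18396) = √(19*5 - 18396) = √(95 - 18396) = √(-18301) = I*√18301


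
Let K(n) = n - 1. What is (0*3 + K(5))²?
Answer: 16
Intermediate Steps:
K(n) = -1 + n
(0*3 + K(5))² = (0*3 + (-1 + 5))² = (0 + 4)² = 4² = 16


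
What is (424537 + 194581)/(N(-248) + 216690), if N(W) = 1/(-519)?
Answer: 321322242/112462109 ≈ 2.8572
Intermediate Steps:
N(W) = -1/519
(424537 + 194581)/(N(-248) + 216690) = (424537 + 194581)/(-1/519 + 216690) = 619118/(112462109/519) = 619118*(519/112462109) = 321322242/112462109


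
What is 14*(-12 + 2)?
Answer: -140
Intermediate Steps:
14*(-12 + 2) = 14*(-10) = -140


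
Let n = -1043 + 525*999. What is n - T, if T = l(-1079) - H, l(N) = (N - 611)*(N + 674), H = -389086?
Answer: -550104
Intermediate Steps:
l(N) = (-611 + N)*(674 + N)
n = 523432 (n = -1043 + 524475 = 523432)
T = 1073536 (T = (-411814 + (-1079)**2 + 63*(-1079)) - 1*(-389086) = (-411814 + 1164241 - 67977) + 389086 = 684450 + 389086 = 1073536)
n - T = 523432 - 1*1073536 = 523432 - 1073536 = -550104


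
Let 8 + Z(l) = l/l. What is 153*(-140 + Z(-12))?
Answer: -22491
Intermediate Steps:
Z(l) = -7 (Z(l) = -8 + l/l = -8 + 1 = -7)
153*(-140 + Z(-12)) = 153*(-140 - 7) = 153*(-147) = -22491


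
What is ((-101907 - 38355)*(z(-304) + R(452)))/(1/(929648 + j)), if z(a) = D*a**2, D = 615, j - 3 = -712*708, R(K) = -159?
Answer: -3392476069469424210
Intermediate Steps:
j = -504093 (j = 3 - 712*708 = 3 - 504096 = -504093)
z(a) = 615*a**2
((-101907 - 38355)*(z(-304) + R(452)))/(1/(929648 + j)) = ((-101907 - 38355)*(615*(-304)**2 - 159))/(1/(929648 - 504093)) = (-140262*(615*92416 - 159))/(1/425555) = (-140262*(56835840 - 159))/(1/425555) = -140262*56835681*425555 = -7971886288422*425555 = -3392476069469424210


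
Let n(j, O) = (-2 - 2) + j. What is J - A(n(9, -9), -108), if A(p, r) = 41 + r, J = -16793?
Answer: -16726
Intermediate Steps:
n(j, O) = -4 + j
J - A(n(9, -9), -108) = -16793 - (41 - 108) = -16793 - 1*(-67) = -16793 + 67 = -16726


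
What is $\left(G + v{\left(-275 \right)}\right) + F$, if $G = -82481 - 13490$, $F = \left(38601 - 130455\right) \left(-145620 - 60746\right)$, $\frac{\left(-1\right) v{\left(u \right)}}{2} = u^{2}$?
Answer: $18955295343$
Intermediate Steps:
$v{\left(u \right)} = - 2 u^{2}$
$F = 18955542564$ ($F = \left(-91854\right) \left(-206366\right) = 18955542564$)
$G = -95971$ ($G = -82481 - 13490 = -95971$)
$\left(G + v{\left(-275 \right)}\right) + F = \left(-95971 - 2 \left(-275\right)^{2}\right) + 18955542564 = \left(-95971 - 151250\right) + 18955542564 = -247221 + 18955542564 = 18955295343$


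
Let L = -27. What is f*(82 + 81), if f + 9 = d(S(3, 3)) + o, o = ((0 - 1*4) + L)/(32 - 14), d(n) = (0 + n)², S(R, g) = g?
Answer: -5053/18 ≈ -280.72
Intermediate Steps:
d(n) = n²
o = -31/18 (o = ((0 - 1*4) - 27)/(32 - 14) = ((0 - 4) - 27)/18 = (-4 - 27)*(1/18) = -31*1/18 = -31/18 ≈ -1.7222)
f = -31/18 (f = -9 + (3² - 31/18) = -9 + (9 - 31/18) = -9 + 131/18 = -31/18 ≈ -1.7222)
f*(82 + 81) = -31*(82 + 81)/18 = -31/18*163 = -5053/18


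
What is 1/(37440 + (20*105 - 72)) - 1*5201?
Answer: -205273067/39468 ≈ -5201.0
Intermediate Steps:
1/(37440 + (20*105 - 72)) - 1*5201 = 1/(37440 + (2100 - 72)) - 5201 = 1/(37440 + 2028) - 5201 = 1/39468 - 5201 = -205273067/39468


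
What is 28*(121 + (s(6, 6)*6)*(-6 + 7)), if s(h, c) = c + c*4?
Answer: 8428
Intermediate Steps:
s(h, c) = 5*c (s(h, c) = c + 4*c = 5*c)
28*(121 + (s(6, 6)*6)*(-6 + 7)) = 28*(121 + ((5*6)*6)*(-6 + 7)) = 28*(121 + (30*6)*1) = 28*(121 + 180*1) = 28*(121 + 180) = 28*301 = 8428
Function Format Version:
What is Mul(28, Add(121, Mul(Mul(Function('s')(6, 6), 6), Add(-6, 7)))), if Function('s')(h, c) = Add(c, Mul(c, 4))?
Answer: 8428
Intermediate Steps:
Function('s')(h, c) = Mul(5, c) (Function('s')(h, c) = Add(c, Mul(4, c)) = Mul(5, c))
Mul(28, Add(121, Mul(Mul(Function('s')(6, 6), 6), Add(-6, 7)))) = Mul(28, Add(121, Mul(Mul(Mul(5, 6), 6), Add(-6, 7)))) = Mul(28, Add(121, Mul(Mul(30, 6), 1))) = Mul(28, Add(121, Mul(180, 1))) = Mul(28, Add(121, 180)) = Mul(28, 301) = 8428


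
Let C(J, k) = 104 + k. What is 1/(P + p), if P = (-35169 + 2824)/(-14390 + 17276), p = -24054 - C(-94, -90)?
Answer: -2886/69492593 ≈ -4.1530e-5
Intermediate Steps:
p = -24068 (p = -24054 - (104 - 90) = -24054 - 1*14 = -24054 - 14 = -24068)
P = -32345/2886 ≈ -11.208
1/(P + p) = 1/(-32345/2886 - 24068) = 1/(-69492593/2886) = -2886/69492593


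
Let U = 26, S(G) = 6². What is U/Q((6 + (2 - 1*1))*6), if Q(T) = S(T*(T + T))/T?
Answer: 91/3 ≈ 30.333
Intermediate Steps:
S(G) = 36
Q(T) = 36/T
U/Q((6 + (2 - 1*1))*6) = 26/(36/(((6 + (2 - 1*1))*6))) = 26/(36/(((6 + (2 - 1))*6))) = 26/(36/(((6 + 1)*6))) = 26/(36/((7*6))) = 26/(36/42) = 26/(36*(1/42)) = 26/(6/7) = (7/6)*26 = 91/3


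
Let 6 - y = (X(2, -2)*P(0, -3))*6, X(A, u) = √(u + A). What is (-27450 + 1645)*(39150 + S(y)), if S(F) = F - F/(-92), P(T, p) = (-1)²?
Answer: -46479424095/46 ≈ -1.0104e+9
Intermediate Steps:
P(T, p) = 1
X(A, u) = √(A + u)
y = 6 (y = 6 - √(2 - 2)*1*6 = 6 - √0*1*6 = 6 - 0*1*6 = 6 - 0*6 = 6 - 1*0 = 6 + 0 = 6)
S(F) = 93*F/92 (S(F) = F - F*(-1)/92 = F - (-1)*F/92 = F + F/92 = 93*F/92)
(-27450 + 1645)*(39150 + S(y)) = (-27450 + 1645)*(39150 + (93/92)*6) = -25805*(39150 + 279/46) = -25805*1801179/46 = -46479424095/46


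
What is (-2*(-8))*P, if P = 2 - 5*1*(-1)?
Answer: 112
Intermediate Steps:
P = 7 (P = 2 - 5*(-1) = 2 - 1*(-5) = 2 + 5 = 7)
(-2*(-8))*P = -2*(-8)*7 = 16*7 = 112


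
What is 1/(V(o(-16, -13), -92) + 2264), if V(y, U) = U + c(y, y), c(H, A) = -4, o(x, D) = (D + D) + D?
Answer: 1/2168 ≈ 0.00046125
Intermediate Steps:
o(x, D) = 3*D (o(x, D) = 2*D + D = 3*D)
V(y, U) = -4 + U (V(y, U) = U - 4 = -4 + U)
1/(V(o(-16, -13), -92) + 2264) = 1/((-4 - 92) + 2264) = 1/(-96 + 2264) = 1/2168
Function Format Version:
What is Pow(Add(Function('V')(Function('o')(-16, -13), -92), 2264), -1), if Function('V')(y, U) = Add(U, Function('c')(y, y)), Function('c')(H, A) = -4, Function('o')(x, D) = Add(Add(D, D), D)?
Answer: Rational(1, 2168) ≈ 0.00046125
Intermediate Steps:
Function('o')(x, D) = Mul(3, D) (Function('o')(x, D) = Add(Mul(2, D), D) = Mul(3, D))
Function('V')(y, U) = Add(-4, U) (Function('V')(y, U) = Add(U, -4) = Add(-4, U))
Pow(Add(Function('V')(Function('o')(-16, -13), -92), 2264), -1) = Pow(Add(Add(-4, -92), 2264), -1) = Pow(Add(-96, 2264), -1) = Pow(2168, -1) = Rational(1, 2168)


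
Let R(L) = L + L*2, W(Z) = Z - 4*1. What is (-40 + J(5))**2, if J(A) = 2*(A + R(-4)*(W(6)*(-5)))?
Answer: 44100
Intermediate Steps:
W(Z) = -4 + Z (W(Z) = Z - 4 = -4 + Z)
R(L) = 3*L (R(L) = L + 2*L = 3*L)
J(A) = 240 + 2*A (J(A) = 2*(A + (3*(-4))*((-4 + 6)*(-5))) = 2*(A - 24*(-5)) = 2*(A - 12*(-10)) = 2*(A + 120) = 2*(120 + A) = 240 + 2*A)
(-40 + J(5))**2 = (-40 + (240 + 2*5))**2 = (-40 + (240 + 10))**2 = (-40 + 250)**2 = 210**2 = 44100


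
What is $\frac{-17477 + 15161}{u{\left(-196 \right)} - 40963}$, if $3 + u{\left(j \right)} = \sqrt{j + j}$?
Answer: $\frac{7906438}{139851129} + \frac{2702 i \sqrt{2}}{139851129} \approx 0.056535 + 2.7323 \cdot 10^{-5} i$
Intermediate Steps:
$u{\left(j \right)} = -3 + \sqrt{2} \sqrt{j}$ ($u{\left(j \right)} = -3 + \sqrt{j + j} = -3 + \sqrt{2 j} = -3 + \sqrt{2} \sqrt{j}$)
$\frac{-17477 + 15161}{u{\left(-196 \right)} - 40963} = \frac{-17477 + 15161}{\left(-3 + \sqrt{2} \sqrt{-196}\right) - 40963} = - \frac{2316}{\left(-3 + \sqrt{2} \cdot 14 i\right) - 40963} = - \frac{2316}{\left(-3 + 14 i \sqrt{2}\right) - 40963} = - \frac{2316}{-40966 + 14 i \sqrt{2}}$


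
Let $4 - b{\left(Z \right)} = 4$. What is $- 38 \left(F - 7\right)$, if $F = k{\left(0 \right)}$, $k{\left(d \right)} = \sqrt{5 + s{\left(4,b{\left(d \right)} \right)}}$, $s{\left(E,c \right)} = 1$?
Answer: $266 - 38 \sqrt{6} \approx 172.92$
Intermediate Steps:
$b{\left(Z \right)} = 0$ ($b{\left(Z \right)} = 4 - 4 = 0$)
$k{\left(d \right)} = \sqrt{6}$ ($k{\left(d \right)} = \sqrt{5 + 1} = \sqrt{6}$)
$F = \sqrt{6} \approx 2.4495$
$- 38 \left(F - 7\right) = - 38 \left(\sqrt{6} - 7\right) = - 38 \left(-7 + \sqrt{6}\right) = 266 - 38 \sqrt{6}$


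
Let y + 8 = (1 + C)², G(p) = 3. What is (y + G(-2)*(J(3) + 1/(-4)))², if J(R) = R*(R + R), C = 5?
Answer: 105625/16 ≈ 6601.6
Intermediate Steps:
J(R) = 2*R² (J(R) = R*(2*R) = 2*R²)
y = 28 (y = -8 + (1 + 5)² = -8 + 6² = -8 + 36 = 28)
(y + G(-2)*(J(3) + 1/(-4)))² = (28 + 3*(2*3² + 1/(-4)))² = (28 + 3*(2*9 - ¼))² = (28 + 3*(18 - ¼))² = (28 + 3*(71/4))² = (28 + 213/4)² = (325/4)² = 105625/16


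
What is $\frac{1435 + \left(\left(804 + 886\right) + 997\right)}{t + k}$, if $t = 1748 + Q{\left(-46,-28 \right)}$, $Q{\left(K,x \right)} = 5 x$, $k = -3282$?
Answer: $- \frac{229}{93} \approx -2.4624$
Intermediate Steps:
$t = 1608$ ($t = 1748 + 5 \left(-28\right) = 1748 - 140 = 1608$)
$\frac{1435 + \left(\left(804 + 886\right) + 997\right)}{t + k} = \frac{1435 + \left(\left(804 + 886\right) + 997\right)}{1608 - 3282} = \frac{1435 + \left(1690 + 997\right)}{-1674} = \left(1435 + 2687\right) \left(- \frac{1}{1674}\right) = 4122 \left(- \frac{1}{1674}\right) = - \frac{229}{93}$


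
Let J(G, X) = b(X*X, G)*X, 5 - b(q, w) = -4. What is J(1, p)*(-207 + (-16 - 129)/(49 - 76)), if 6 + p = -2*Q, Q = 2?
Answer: 54440/3 ≈ 18147.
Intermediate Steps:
b(q, w) = 9 (b(q, w) = 5 - 1*(-4) = 5 + 4 = 9)
p = -10 (p = -6 - 2*2 = -6 - 4 = -10)
J(G, X) = 9*X
J(1, p)*(-207 + (-16 - 129)/(49 - 76)) = (9*(-10))*(-207 + (-16 - 129)/(49 - 76)) = -90*(-207 - 145/(-27)) = -90*(-207 - 145*(-1/27)) = -90*(-207 + 145/27) = -90*(-5444/27) = 54440/3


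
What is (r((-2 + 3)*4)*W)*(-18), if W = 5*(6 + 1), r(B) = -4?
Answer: 2520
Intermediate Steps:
W = 35 (W = 5*7 = 35)
(r((-2 + 3)*4)*W)*(-18) = -4*35*(-18) = -140*(-18) = 2520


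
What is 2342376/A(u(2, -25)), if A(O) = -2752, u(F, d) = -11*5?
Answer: -292797/344 ≈ -851.15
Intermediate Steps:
u(F, d) = -55
2342376/A(u(2, -25)) = 2342376/(-2752) = 2342376*(-1/2752) = -292797/344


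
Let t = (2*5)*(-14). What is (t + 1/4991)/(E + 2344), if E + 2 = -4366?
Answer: 698739/10101784 ≈ 0.069170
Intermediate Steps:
t = -140 (t = 10*(-14) = -140)
E = -4368 (E = -2 - 4366 = -4368)
(t + 1/4991)/(E + 2344) = (-140 + 1/4991)/(-4368 + 2344) = (-140 + 1/4991)/(-2024) = -698739/4991*(-1/2024) = 698739/10101784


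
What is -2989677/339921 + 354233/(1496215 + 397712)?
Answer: -205252546518/23843909621 ≈ -8.6082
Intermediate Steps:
-2989677/339921 + 354233/(1496215 + 397712) = -2989677*1/339921 + 354233/1893927 = -996559/113307 + 354233*(1/1893927) = -996559/113307 + 354233/1893927 = -205252546518/23843909621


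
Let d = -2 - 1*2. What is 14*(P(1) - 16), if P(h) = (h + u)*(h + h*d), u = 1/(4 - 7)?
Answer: -252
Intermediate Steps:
d = -4 (d = -2 - 2 = -4)
u = -⅓ (u = 1/(-3) = -⅓ ≈ -0.33333)
P(h) = -3*h*(-⅓ + h) (P(h) = (h - ⅓)*(h + h*(-4)) = (-⅓ + h)*(h - 4*h) = (-⅓ + h)*(-3*h) = -3*h*(-⅓ + h))
14*(P(1) - 16) = 14*(1*(1 - 3*1) - 16) = 14*(1*(1 - 3) - 16) = 14*(1*(-2) - 16) = 14*(-2 - 16) = 14*(-18) = -252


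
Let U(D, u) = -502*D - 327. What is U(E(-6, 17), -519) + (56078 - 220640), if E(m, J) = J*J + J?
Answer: -318501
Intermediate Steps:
E(m, J) = J + J² (E(m, J) = J² + J = J + J²)
U(D, u) = -327 - 502*D
U(E(-6, 17), -519) + (56078 - 220640) = (-327 - 8534*(1 + 17)) + (56078 - 220640) = (-327 - 8534*18) - 164562 = (-327 - 502*306) - 164562 = (-327 - 153612) - 164562 = -153939 - 164562 = -318501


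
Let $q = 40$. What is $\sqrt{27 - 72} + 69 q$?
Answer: $2760 + 3 i \sqrt{5} \approx 2760.0 + 6.7082 i$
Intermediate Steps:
$\sqrt{27 - 72} + 69 q = \sqrt{27 - 72} + 69 \cdot 40 = \sqrt{-45} + 2760 = 3 i \sqrt{5} + 2760 = 2760 + 3 i \sqrt{5}$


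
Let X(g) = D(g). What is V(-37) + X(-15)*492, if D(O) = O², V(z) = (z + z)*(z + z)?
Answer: 116176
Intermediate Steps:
V(z) = 4*z² (V(z) = (2*z)*(2*z) = 4*z²)
X(g) = g²
V(-37) + X(-15)*492 = 4*(-37)² + (-15)²*492 = 4*1369 + 225*492 = 5476 + 110700 = 116176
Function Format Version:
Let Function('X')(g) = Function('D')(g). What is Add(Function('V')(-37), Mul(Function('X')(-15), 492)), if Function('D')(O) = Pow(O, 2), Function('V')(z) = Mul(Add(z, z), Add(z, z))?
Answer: 116176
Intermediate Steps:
Function('V')(z) = Mul(4, Pow(z, 2)) (Function('V')(z) = Mul(Mul(2, z), Mul(2, z)) = Mul(4, Pow(z, 2)))
Function('X')(g) = Pow(g, 2)
Add(Function('V')(-37), Mul(Function('X')(-15), 492)) = Add(Mul(4, Pow(-37, 2)), Mul(Pow(-15, 2), 492)) = Add(Mul(4, 1369), Mul(225, 492)) = Add(5476, 110700) = 116176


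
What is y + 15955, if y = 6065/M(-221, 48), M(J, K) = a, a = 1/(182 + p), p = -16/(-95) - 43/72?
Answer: 1528308151/1368 ≈ 1.1172e+6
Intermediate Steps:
p = -2933/6840 (p = -16*(-1/95) - 43*1/72 = 16/95 - 43/72 = -2933/6840 ≈ -0.42880)
a = 6840/1241947 (a = 1/(182 - 2933/6840) = 1/(1241947/6840) = 6840/1241947 ≈ 0.0055075)
M(J, K) = 6840/1241947
y = 1506481711/1368 (y = 6065/(6840/1241947) = 6065*(1241947/6840) = 1506481711/1368 ≈ 1.1012e+6)
y + 15955 = 1506481711/1368 + 15955 = 1528308151/1368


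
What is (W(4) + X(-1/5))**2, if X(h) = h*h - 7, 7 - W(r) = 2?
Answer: 2401/625 ≈ 3.8416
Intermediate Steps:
W(r) = 5 (W(r) = 7 - 1*2 = 7 - 2 = 5)
X(h) = -7 + h**2 (X(h) = h**2 - 7 = -7 + h**2)
(W(4) + X(-1/5))**2 = (5 + (-7 + (-1/5)**2))**2 = (5 + (-7 + 1/25))**2 = (5 - 174/25)**2 = (-49/25)**2 = 2401/625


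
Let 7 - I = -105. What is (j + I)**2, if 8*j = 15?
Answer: 829921/64 ≈ 12968.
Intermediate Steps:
j = 15/8 (j = (1/8)*15 = 15/8 ≈ 1.8750)
I = 112 (I = 7 - 1*(-105) = 7 + 105 = 112)
(j + I)**2 = (15/8 + 112)**2 = (911/8)**2 = 829921/64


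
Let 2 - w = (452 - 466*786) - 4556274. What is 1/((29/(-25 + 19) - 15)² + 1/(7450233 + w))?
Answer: 148467996/58401535883 ≈ 0.0025422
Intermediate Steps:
w = 4922100 (w = 2 - ((452 - 466*786) - 4556274) = 2 - ((452 - 366276) - 4556274) = 2 - (-365824 - 4556274) = 2 - 1*(-4922098) = 2 + 4922098 = 4922100)
1/((29/(-25 + 19) - 15)² + 1/(7450233 + w)) = 1/((29/(-25 + 19) - 15)² + 1/(7450233 + 4922100)) = 1/((29/(-6) - 15)² + 1/12372333) = 1/((29*(-⅙) - 15)² + 1/12372333) = 1/((-29/6 - 15)² + 1/12372333) = 1/((-119/6)² + 1/12372333) = 1/(14161/36 + 1/12372333) = 1/(58401535883/148467996) = 148467996/58401535883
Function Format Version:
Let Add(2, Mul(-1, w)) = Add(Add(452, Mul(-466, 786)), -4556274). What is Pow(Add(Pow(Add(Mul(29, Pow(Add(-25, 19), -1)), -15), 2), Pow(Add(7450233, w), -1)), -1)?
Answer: Rational(148467996, 58401535883) ≈ 0.0025422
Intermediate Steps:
w = 4922100 (w = Add(2, Mul(-1, Add(Add(452, Mul(-466, 786)), -4556274))) = Add(2, Mul(-1, Add(Add(452, -366276), -4556274))) = Add(2, Mul(-1, Add(-365824, -4556274))) = Add(2, Mul(-1, -4922098)) = Add(2, 4922098) = 4922100)
Pow(Add(Pow(Add(Mul(29, Pow(Add(-25, 19), -1)), -15), 2), Pow(Add(7450233, w), -1)), -1) = Pow(Add(Pow(Add(Mul(29, Pow(Add(-25, 19), -1)), -15), 2), Pow(Add(7450233, 4922100), -1)), -1) = Pow(Add(Pow(Add(Mul(29, Pow(-6, -1)), -15), 2), Pow(12372333, -1)), -1) = Pow(Add(Pow(Add(Mul(29, Rational(-1, 6)), -15), 2), Rational(1, 12372333)), -1) = Pow(Add(Pow(Add(Rational(-29, 6), -15), 2), Rational(1, 12372333)), -1) = Pow(Add(Pow(Rational(-119, 6), 2), Rational(1, 12372333)), -1) = Pow(Add(Rational(14161, 36), Rational(1, 12372333)), -1) = Pow(Rational(58401535883, 148467996), -1) = Rational(148467996, 58401535883)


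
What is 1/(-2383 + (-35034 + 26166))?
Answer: -1/11251 ≈ -8.8881e-5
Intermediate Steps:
1/(-2383 + (-35034 + 26166)) = 1/(-2383 - 8868) = 1/(-11251) = -1/11251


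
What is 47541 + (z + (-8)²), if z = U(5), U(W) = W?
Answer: 47610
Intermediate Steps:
z = 5
47541 + (z + (-8)²) = 47541 + (5 + (-8)²) = 47541 + (5 + 64) = 47541 + 69 = 47610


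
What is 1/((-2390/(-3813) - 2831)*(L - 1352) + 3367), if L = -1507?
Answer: 1271/10289258446 ≈ 1.2353e-7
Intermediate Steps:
1/((-2390/(-3813) - 2831)*(L - 1352) + 3367) = 1/((-2390/(-3813) - 2831)*(-1507 - 1352) + 3367) = 1/((-2390*(-1/3813) - 2831)*(-2859) + 3367) = 1/((2390/3813 - 2831)*(-2859) + 3367) = 1/(-10792213/3813*(-2859) + 3367) = 1/(10284978989/1271 + 3367) = 1/(10289258446/1271) = 1271/10289258446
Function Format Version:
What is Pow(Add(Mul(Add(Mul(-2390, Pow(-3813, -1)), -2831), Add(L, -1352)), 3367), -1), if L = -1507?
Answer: Rational(1271, 10289258446) ≈ 1.2353e-7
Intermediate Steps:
Pow(Add(Mul(Add(Mul(-2390, Pow(-3813, -1)), -2831), Add(L, -1352)), 3367), -1) = Pow(Add(Mul(Add(Mul(-2390, Pow(-3813, -1)), -2831), Add(-1507, -1352)), 3367), -1) = Pow(Add(Mul(Add(Mul(-2390, Rational(-1, 3813)), -2831), -2859), 3367), -1) = Pow(Add(Mul(Add(Rational(2390, 3813), -2831), -2859), 3367), -1) = Pow(Add(Mul(Rational(-10792213, 3813), -2859), 3367), -1) = Pow(Add(Rational(10284978989, 1271), 3367), -1) = Pow(Rational(10289258446, 1271), -1) = Rational(1271, 10289258446)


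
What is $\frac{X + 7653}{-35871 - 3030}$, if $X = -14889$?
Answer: $\frac{2412}{12967} \approx 0.18601$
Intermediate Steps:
$\frac{X + 7653}{-35871 - 3030} = \frac{-14889 + 7653}{-35871 - 3030} = - \frac{7236}{-38901} = \left(-7236\right) \left(- \frac{1}{38901}\right) = \frac{2412}{12967}$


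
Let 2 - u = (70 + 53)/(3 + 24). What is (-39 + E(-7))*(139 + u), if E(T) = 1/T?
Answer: -336472/63 ≈ -5340.8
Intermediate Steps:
u = -23/9 (u = 2 - (70 + 53)/(3 + 24) = 2 - 123/27 = 2 - 1*41/9 = 2 - 41/9 = -23/9 ≈ -2.5556)
E(T) = 1/T
(-39 + E(-7))*(139 + u) = (-39 + 1/(-7))*(139 - 23/9) = (-39 - 1/7)*(1228/9) = -274/7*1228/9 = -336472/63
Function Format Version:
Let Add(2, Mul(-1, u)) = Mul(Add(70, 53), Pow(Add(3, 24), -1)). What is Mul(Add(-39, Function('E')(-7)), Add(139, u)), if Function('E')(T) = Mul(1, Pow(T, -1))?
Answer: Rational(-336472, 63) ≈ -5340.8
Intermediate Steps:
u = Rational(-23, 9) (u = Add(2, Mul(-1, Mul(Add(70, 53), Pow(Add(3, 24), -1)))) = Add(2, Mul(-1, Mul(123, Pow(27, -1)))) = Add(2, Mul(-1, Mul(123, Rational(1, 27)))) = Add(2, Mul(-1, Rational(41, 9))) = Add(2, Rational(-41, 9)) = Rational(-23, 9) ≈ -2.5556)
Function('E')(T) = Pow(T, -1)
Mul(Add(-39, Function('E')(-7)), Add(139, u)) = Mul(Add(-39, Pow(-7, -1)), Add(139, Rational(-23, 9))) = Mul(Add(-39, Rational(-1, 7)), Rational(1228, 9)) = Mul(Rational(-274, 7), Rational(1228, 9)) = Rational(-336472, 63)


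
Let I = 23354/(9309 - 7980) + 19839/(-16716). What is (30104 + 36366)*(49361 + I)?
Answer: 12152338688206565/3702594 ≈ 3.2821e+9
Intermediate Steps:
I = 121339811/7405188 (I = 23354/1329 + 19839*(-1/16716) = 23354*(1/1329) - 6613/5572 = 23354/1329 - 6613/5572 = 121339811/7405188 ≈ 16.386)
(30104 + 36366)*(49361 + I) = (30104 + 36366)*(49361 + 121339811/7405188) = 66470*(365648824679/7405188) = 12152338688206565/3702594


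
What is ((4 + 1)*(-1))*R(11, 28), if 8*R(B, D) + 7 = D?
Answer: -105/8 ≈ -13.125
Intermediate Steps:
R(B, D) = -7/8 + D/8
((4 + 1)*(-1))*R(11, 28) = ((4 + 1)*(-1))*(-7/8 + (⅛)*28) = (5*(-1))*(-7/8 + 7/2) = -5*21/8 = -105/8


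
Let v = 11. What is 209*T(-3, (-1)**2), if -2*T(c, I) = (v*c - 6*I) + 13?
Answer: 2717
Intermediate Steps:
T(c, I) = -13/2 + 3*I - 11*c/2 (T(c, I) = -((11*c - 6*I) + 13)/2 = -((-6*I + 11*c) + 13)/2 = -(13 - 6*I + 11*c)/2 = -13/2 + 3*I - 11*c/2)
209*T(-3, (-1)**2) = 209*(-13/2 + 3*(-1)**2 - 11/2*(-3)) = 209*(-13/2 + 3*1 + 33/2) = 209*(-13/2 + 3 + 33/2) = 209*13 = 2717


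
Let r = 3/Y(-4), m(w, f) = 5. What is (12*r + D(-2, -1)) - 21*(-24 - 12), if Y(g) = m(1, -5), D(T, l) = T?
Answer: 3806/5 ≈ 761.20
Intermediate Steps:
Y(g) = 5
r = 3/5 ≈ 0.60000
(12*r + D(-2, -1)) - 21*(-24 - 12) = (12*(3/5) - 2) - 21*(-24 - 12) = (36/5 - 2) - 21*(-36) = 26/5 + 756 = 3806/5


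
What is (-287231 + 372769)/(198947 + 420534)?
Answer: 85538/619481 ≈ 0.13808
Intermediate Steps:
(-287231 + 372769)/(198947 + 420534) = 85538/619481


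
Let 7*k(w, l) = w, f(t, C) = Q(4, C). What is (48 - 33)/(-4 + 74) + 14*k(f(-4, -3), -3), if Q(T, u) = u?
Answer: -81/14 ≈ -5.7857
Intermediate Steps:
f(t, C) = C
k(w, l) = w/7
(48 - 33)/(-4 + 74) + 14*k(f(-4, -3), -3) = (48 - 33)/(-4 + 74) + 14*((⅐)*(-3)) = 15/70 + 14*(-3/7) = 15*(1/70) - 6 = 3/14 - 6 = -81/14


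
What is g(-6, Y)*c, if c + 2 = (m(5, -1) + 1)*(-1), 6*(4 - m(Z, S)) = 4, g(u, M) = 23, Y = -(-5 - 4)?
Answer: -437/3 ≈ -145.67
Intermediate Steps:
Y = 9 (Y = -1*(-9) = 9)
m(Z, S) = 10/3 (m(Z, S) = 4 - ⅙*4 = 4 - ⅔ = 10/3)
c = -19/3 (c = -2 + (10/3 + 1)*(-1) = -2 + (13/3)*(-1) = -2 - 13/3 = -19/3 ≈ -6.3333)
g(-6, Y)*c = 23*(-19/3) = -437/3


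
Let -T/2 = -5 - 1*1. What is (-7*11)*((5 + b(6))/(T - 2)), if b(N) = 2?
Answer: -539/10 ≈ -53.900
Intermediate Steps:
T = 12 (T = -2*(-5 - 1*1) = -2*(-5 - 1) = -2*(-6) = 12)
(-7*11)*((5 + b(6))/(T - 2)) = (-7*11)*((5 + 2)/(12 - 2)) = -539/10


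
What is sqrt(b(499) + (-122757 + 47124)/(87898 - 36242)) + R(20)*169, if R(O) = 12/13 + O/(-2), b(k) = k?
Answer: -1534 + sqrt(331898981854)/25828 ≈ -1511.7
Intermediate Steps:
R(O) = 12/13 - O/2 (R(O) = 12*(1/13) + O*(-1/2) = 12/13 - O/2)
sqrt(b(499) + (-122757 + 47124)/(87898 - 36242)) + R(20)*169 = sqrt(499 + (-122757 + 47124)/(87898 - 36242)) + (12/13 - 1/2*20)*169 = sqrt(499 - 75633/51656) + (12/13 - 10)*169 = sqrt(499 - 75633*1/51656) - 118/13*169 = sqrt(499 - 75633/51656) - 1534 = sqrt(25700711/51656) - 1534 = sqrt(331898981854)/25828 - 1534 = -1534 + sqrt(331898981854)/25828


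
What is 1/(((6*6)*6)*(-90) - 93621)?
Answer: -1/113061 ≈ -8.8448e-6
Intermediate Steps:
1/(((6*6)*6)*(-90) - 93621) = 1/((36*6)*(-90) - 93621) = 1/(216*(-90) - 93621) = 1/(-19440 - 93621) = 1/(-113061) = -1/113061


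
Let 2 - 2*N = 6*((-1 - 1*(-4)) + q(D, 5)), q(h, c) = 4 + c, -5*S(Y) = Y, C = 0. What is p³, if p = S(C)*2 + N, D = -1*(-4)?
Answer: -42875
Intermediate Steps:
S(Y) = -Y/5
D = 4
N = -35 (N = 1 - 3*((-1 - 1*(-4)) + (4 + 5)) = 1 - 3*((-1 + 4) + 9) = 1 - 3*(3 + 9) = 1 - 3*12 = 1 - ½*72 = 1 - 36 = -35)
p = -35 (p = -⅕*0*2 - 35 = 0*2 - 35 = 0 - 35 = -35)
p³ = (-35)³ = -42875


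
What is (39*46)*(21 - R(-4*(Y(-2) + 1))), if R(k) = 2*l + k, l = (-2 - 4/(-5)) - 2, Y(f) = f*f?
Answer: 425178/5 ≈ 85036.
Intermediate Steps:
Y(f) = f**2
l = -16/5 (l = (-2 - 4*(-1/5)) - 2 = (-2 + 4/5) - 2 = -6/5 - 2 = -16/5 ≈ -3.2000)
R(k) = -32/5 + k (R(k) = 2*(-16/5) + k = -32/5 + k)
(39*46)*(21 - R(-4*(Y(-2) + 1))) = (39*46)*(21 - (-32/5 - 4*((-2)**2 + 1))) = 1794*(21 - (-32/5 - 4*(4 + 1))) = 1794*(21 - (-32/5 - 4*5)) = 1794*(21 - (-32/5 - 20)) = 1794*(21 - 1*(-132/5)) = 1794*(21 + 132/5) = 1794*(237/5) = 425178/5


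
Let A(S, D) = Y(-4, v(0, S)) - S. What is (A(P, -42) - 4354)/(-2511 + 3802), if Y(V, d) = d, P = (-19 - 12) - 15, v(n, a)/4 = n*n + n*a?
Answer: -4308/1291 ≈ -3.3369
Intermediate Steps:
v(n, a) = 4*n² + 4*a*n (v(n, a) = 4*(n*n + n*a) = 4*(n² + a*n) = 4*n² + 4*a*n)
P = -46 (P = -31 - 15 = -46)
A(S, D) = -S (A(S, D) = 4*0*(S + 0) - S = 4*0*S - S = 0 - S = -S)
(A(P, -42) - 4354)/(-2511 + 3802) = (-1*(-46) - 4354)/(-2511 + 3802) = (46 - 4354)/1291 = -4308*1/1291 = -4308/1291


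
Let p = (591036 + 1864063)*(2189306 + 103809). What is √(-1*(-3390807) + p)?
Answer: 4*√351864233387 ≈ 2.3727e+6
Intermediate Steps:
p = 5629824343385 (p = 2455099*2293115 = 5629824343385)
√(-1*(-3390807) + p) = √(-1*(-3390807) + 5629824343385) = √(3390807 + 5629824343385) = √5629827734192 = 4*√351864233387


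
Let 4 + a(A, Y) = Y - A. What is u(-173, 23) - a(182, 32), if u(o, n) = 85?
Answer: 239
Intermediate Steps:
a(A, Y) = -4 + Y - A (a(A, Y) = -4 + (Y - A) = -4 + Y - A)
u(-173, 23) - a(182, 32) = 85 - (-4 + 32 - 1*182) = 85 - (-4 + 32 - 182) = 85 - 1*(-154) = 85 + 154 = 239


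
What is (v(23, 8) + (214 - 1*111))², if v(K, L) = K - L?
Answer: 13924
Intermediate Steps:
(v(23, 8) + (214 - 1*111))² = ((23 - 1*8) + (214 - 1*111))² = ((23 - 8) + (214 - 111))² = (15 + 103)² = 118² = 13924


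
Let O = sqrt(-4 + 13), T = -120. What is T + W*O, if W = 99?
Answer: 177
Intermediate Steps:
O = 3 (O = sqrt(9) = 3)
T + W*O = -120 + 99*3 = -120 + 297 = 177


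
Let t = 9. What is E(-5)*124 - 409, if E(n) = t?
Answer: 707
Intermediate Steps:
E(n) = 9
E(-5)*124 - 409 = 9*124 - 409 = 1116 - 409 = 707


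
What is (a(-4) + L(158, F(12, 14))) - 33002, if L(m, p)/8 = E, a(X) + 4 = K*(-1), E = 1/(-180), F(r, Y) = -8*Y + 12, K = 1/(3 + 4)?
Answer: -10396949/315 ≈ -33006.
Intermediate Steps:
K = 1/7 ≈ 0.14286
F(r, Y) = 12 - 8*Y
E = -1/180 ≈ -0.0055556
a(X) = -29/7 (a(X) = -4 + (1/7)*(-1) = -4 - 1/7 = -29/7)
L(m, p) = -2/45 (L(m, p) = 8*(-1/180) = -2/45)
(a(-4) + L(158, F(12, 14))) - 33002 = (-29/7 - 2/45) - 33002 = -1319/315 - 33002 = -10396949/315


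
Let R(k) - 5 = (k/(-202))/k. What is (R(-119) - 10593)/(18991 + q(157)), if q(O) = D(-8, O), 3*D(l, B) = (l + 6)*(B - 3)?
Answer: -6416331/11446330 ≈ -0.56056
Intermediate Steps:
D(l, B) = (-3 + B)*(6 + l)/3 (D(l, B) = ((l + 6)*(B - 3))/3 = ((6 + l)*(-3 + B))/3 = ((-3 + B)*(6 + l))/3 = (-3 + B)*(6 + l)/3)
q(O) = 2 - 2*O/3 (q(O) = -6 - 1*(-8) + 2*O + (⅓)*O*(-8) = -6 + 8 + 2*O - 8*O/3 = 2 - 2*O/3)
R(k) = 1009/202 (R(k) = 5 + (k/(-202))/k = 5 + (k*(-1/202))/k = 5 + (-k/202)/k = 5 - 1/202 = 1009/202)
(R(-119) - 10593)/(18991 + q(157)) = (1009/202 - 10593)/(18991 + (2 - ⅔*157)) = -2138777/(202*(18991 + (2 - 314/3))) = -2138777/(202*(18991 - 308/3)) = -2138777/(202*56665/3) = -2138777/202*3/56665 = -6416331/11446330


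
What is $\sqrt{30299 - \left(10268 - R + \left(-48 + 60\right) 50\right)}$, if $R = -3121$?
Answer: $\sqrt{16310} \approx 127.71$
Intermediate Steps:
$\sqrt{30299 - \left(10268 - R + \left(-48 + 60\right) 50\right)} = \sqrt{30299 - \left(13389 + \left(-48 + 60\right) 50\right)} = \sqrt{30299 - \left(13389 + 12 \cdot 50\right)} = \sqrt{30299 - 13989} = \sqrt{16310}$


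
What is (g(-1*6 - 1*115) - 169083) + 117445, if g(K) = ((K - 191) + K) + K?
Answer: -52192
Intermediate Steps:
g(K) = -191 + 3*K (g(K) = ((-191 + K) + K) + K = (-191 + 2*K) + K = -191 + 3*K)
(g(-1*6 - 1*115) - 169083) + 117445 = ((-191 + 3*(-1*6 - 1*115)) - 169083) + 117445 = ((-191 + 3*(-6 - 115)) - 169083) + 117445 = ((-191 + 3*(-121)) - 169083) + 117445 = ((-191 - 363) - 169083) + 117445 = (-554 - 169083) + 117445 = -169637 + 117445 = -52192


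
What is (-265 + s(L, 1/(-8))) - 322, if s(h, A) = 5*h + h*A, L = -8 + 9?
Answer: -4657/8 ≈ -582.13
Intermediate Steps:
L = 1
s(h, A) = 5*h + A*h
(-265 + s(L, 1/(-8))) - 322 = (-265 + 1*(5 + 1/(-8))) - 322 = (-265 + 1*(5 - ⅛)) - 322 = (-265 + 1*(39/8)) - 322 = (-265 + 39/8) - 322 = -2081/8 - 322 = -4657/8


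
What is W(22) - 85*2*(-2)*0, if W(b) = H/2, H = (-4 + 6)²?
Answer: 2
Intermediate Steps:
H = 4 (H = 2² = 4)
W(b) = 2 (W(b) = 4/2 = 4*(½) = 2)
W(22) - 85*2*(-2)*0 = 2 - 85*2*(-2)*0 = 2 - (-340)*0 = 2 - 85*0 = 2 + 0 = 2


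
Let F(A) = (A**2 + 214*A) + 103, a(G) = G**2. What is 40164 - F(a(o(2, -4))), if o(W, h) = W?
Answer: 39189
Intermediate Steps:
F(A) = 103 + A**2 + 214*A
40164 - F(a(o(2, -4))) = 40164 - (103 + (2**2)**2 + 214*2**2) = 40164 - (103 + 4**2 + 214*4) = 40164 - (103 + 16 + 856) = 40164 - 1*975 = 40164 - 975 = 39189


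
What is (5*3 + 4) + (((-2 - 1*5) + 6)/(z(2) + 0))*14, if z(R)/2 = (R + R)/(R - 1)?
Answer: 69/4 ≈ 17.250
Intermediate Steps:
z(R) = 4*R/(-1 + R) (z(R) = 2*((R + R)/(R - 1)) = 2*((2*R)/(-1 + R)) = 2*(2*R/(-1 + R)) = 4*R/(-1 + R))
(5*3 + 4) + (((-2 - 1*5) + 6)/(z(2) + 0))*14 = (5*3 + 4) + (((-2 - 1*5) + 6)/(4*2/(-1 + 2) + 0))*14 = (15 + 4) + (((-2 - 5) + 6)/(4*2/1 + 0))*14 = 19 + ((-7 + 6)/(4*2*1 + 0))*14 = 19 - 1/(8 + 0)*14 = 19 - 1/8*14 = 19 - 1*⅛*14 = 19 - ⅛*14 = 19 - 7/4 = 69/4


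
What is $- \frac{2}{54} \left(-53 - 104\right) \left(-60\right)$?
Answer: $- \frac{3140}{9} \approx -348.89$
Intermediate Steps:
$- \frac{2}{54} \left(-53 - 104\right) \left(-60\right) = \left(-2\right) \frac{1}{54} \left(-53 - 104\right) \left(-60\right) = \left(- \frac{1}{27}\right) \left(-157\right) \left(-60\right) = \frac{157}{27} \left(-60\right) = - \frac{3140}{9}$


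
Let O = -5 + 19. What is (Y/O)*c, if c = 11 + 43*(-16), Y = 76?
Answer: -25726/7 ≈ -3675.1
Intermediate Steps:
O = 14
c = -677 (c = 11 - 688 = -677)
(Y/O)*c = (76/14)*(-677) = (76*(1/14))*(-677) = (38/7)*(-677) = -25726/7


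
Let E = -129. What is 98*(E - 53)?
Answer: -17836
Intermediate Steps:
98*(E - 53) = 98*(-129 - 53) = 98*(-182) = -17836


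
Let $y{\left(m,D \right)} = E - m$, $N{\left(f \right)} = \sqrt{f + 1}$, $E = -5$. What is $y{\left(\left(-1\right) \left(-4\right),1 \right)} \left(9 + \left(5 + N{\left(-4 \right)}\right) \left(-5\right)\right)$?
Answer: $144 + 45 i \sqrt{3} \approx 144.0 + 77.942 i$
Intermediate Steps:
$N{\left(f \right)} = \sqrt{1 + f}$
$y{\left(m,D \right)} = -5 - m$
$y{\left(\left(-1\right) \left(-4\right),1 \right)} \left(9 + \left(5 + N{\left(-4 \right)}\right) \left(-5\right)\right) = \left(-5 - \left(-1\right) \left(-4\right)\right) \left(9 + \left(5 + \sqrt{1 - 4}\right) \left(-5\right)\right) = \left(-5 - 4\right) \left(9 + \left(5 + \sqrt{-3}\right) \left(-5\right)\right) = \left(-5 - 4\right) \left(9 + \left(5 + i \sqrt{3}\right) \left(-5\right)\right) = - 9 \left(9 - \left(25 + 5 i \sqrt{3}\right)\right) = - 9 \left(-16 - 5 i \sqrt{3}\right) = 144 + 45 i \sqrt{3}$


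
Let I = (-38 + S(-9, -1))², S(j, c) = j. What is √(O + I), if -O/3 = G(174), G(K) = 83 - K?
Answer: √2482 ≈ 49.820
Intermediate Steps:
O = 273 (O = -3*(83 - 1*174) = -3*(83 - 174) = -3*(-91) = 273)
I = 2209 (I = (-38 - 9)² = (-47)² = 2209)
√(O + I) = √(273 + 2209) = √2482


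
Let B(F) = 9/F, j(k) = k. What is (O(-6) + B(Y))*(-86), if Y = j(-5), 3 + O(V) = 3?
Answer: 774/5 ≈ 154.80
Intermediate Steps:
O(V) = 0 (O(V) = -3 + 3 = 0)
Y = -5
(O(-6) + B(Y))*(-86) = (0 + 9/(-5))*(-86) = (0 + 9*(-1/5))*(-86) = (0 - 9/5)*(-86) = -9/5*(-86) = 774/5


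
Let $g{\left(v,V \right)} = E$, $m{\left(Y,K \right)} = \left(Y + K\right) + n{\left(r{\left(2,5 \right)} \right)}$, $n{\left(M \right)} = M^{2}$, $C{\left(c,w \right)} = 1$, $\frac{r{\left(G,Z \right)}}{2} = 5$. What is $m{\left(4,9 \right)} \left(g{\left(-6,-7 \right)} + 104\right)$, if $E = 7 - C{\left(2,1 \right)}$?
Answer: $12430$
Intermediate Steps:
$r{\left(G,Z \right)} = 10$ ($r{\left(G,Z \right)} = 2 \cdot 5 = 10$)
$E = 6$ ($E = 7 - 1 = 6$)
$m{\left(Y,K \right)} = 100 + K + Y$ ($m{\left(Y,K \right)} = \left(Y + K\right) + 10^{2} = \left(K + Y\right) + 100 = 100 + K + Y$)
$g{\left(v,V \right)} = 6$
$m{\left(4,9 \right)} \left(g{\left(-6,-7 \right)} + 104\right) = \left(100 + 9 + 4\right) \left(6 + 104\right) = 113 \cdot 110 = 12430$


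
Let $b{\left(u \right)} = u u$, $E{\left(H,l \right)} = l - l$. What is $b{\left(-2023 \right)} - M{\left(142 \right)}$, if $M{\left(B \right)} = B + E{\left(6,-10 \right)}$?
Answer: $4092387$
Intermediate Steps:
$E{\left(H,l \right)} = 0$
$b{\left(u \right)} = u^{2}$
$M{\left(B \right)} = B$ ($M{\left(B \right)} = B + 0 = B$)
$b{\left(-2023 \right)} - M{\left(142 \right)} = \left(-2023\right)^{2} - 142 = 4092529 - 142 = 4092387$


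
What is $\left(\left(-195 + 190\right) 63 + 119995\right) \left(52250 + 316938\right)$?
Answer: $44184419840$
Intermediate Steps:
$\left(\left(-195 + 190\right) 63 + 119995\right) \left(52250 + 316938\right) = \left(\left(-5\right) 63 + 119995\right) 369188 = \left(-315 + 119995\right) 369188 = 119680 \cdot 369188 = 44184419840$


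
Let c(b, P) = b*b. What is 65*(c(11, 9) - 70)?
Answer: 3315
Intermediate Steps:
c(b, P) = b²
65*(c(11, 9) - 70) = 65*(11² - 70) = 65*(121 - 70) = 65*51 = 3315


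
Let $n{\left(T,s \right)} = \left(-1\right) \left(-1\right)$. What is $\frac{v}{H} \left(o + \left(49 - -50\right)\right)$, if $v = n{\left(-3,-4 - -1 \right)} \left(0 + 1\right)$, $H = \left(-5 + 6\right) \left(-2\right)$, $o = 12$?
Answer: $- \frac{111}{2} \approx -55.5$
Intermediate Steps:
$H = -2$ ($H = 1 \left(-2\right) = -2$)
$n{\left(T,s \right)} = 1$
$v = 1$ ($v = 1 \left(0 + 1\right) = 1 \cdot 1 = 1$)
$\frac{v}{H} \left(o + \left(49 - -50\right)\right) = 1 \frac{1}{-2} \left(12 + \left(49 - -50\right)\right) = 1 \left(- \frac{1}{2}\right) \left(12 + \left(49 + 50\right)\right) = - \frac{12 + 99}{2} = \left(- \frac{1}{2}\right) 111 = - \frac{111}{2}$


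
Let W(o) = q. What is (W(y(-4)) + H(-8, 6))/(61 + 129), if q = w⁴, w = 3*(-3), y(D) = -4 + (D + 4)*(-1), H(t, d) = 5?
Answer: 3283/95 ≈ 34.558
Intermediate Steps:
y(D) = -8 - D (y(D) = -4 + (4 + D)*(-1) = -4 + (-4 - D) = -8 - D)
w = -9
q = 6561 (q = (-9)⁴ = 6561)
W(o) = 6561
(W(y(-4)) + H(-8, 6))/(61 + 129) = (6561 + 5)/(61 + 129) = 6566/190 = 6566*(1/190) = 3283/95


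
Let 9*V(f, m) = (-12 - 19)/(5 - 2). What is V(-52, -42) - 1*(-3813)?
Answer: 102920/27 ≈ 3811.9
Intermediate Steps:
V(f, m) = -31/27 (V(f, m) = ((-12 - 19)/(5 - 2))/9 = (-31/3)/9 = (-31*1/3)/9 = (1/9)*(-31/3) = -31/27)
V(-52, -42) - 1*(-3813) = -31/27 - 1*(-3813) = -31/27 + 3813 = 102920/27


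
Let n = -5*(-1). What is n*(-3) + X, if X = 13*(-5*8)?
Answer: -535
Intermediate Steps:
n = 5
X = -520 (X = 13*(-40) = -520)
n*(-3) + X = 5*(-3) - 520 = -15 - 520 = -535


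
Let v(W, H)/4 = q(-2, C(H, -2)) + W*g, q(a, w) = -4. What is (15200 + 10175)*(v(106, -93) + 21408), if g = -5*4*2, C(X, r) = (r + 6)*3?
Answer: 112462000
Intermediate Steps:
C(X, r) = 18 + 3*r (C(X, r) = (6 + r)*3 = 18 + 3*r)
g = -40 (g = -20*2 = -40)
v(W, H) = -16 - 160*W (v(W, H) = 4*(-4 + W*(-40)) = 4*(-4 - 40*W) = -16 - 160*W)
(15200 + 10175)*(v(106, -93) + 21408) = (15200 + 10175)*((-16 - 160*106) + 21408) = 25375*((-16 - 16960) + 21408) = 25375*(-16976 + 21408) = 25375*4432 = 112462000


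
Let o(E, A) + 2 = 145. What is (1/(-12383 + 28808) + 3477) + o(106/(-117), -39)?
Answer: 59458501/16425 ≈ 3620.0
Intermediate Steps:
o(E, A) = 143 (o(E, A) = -2 + 145 = 143)
(1/(-12383 + 28808) + 3477) + o(106/(-117), -39) = (1/(-12383 + 28808) + 3477) + 143 = (1/16425 + 3477) + 143 = 57109726/16425 + 143 = 59458501/16425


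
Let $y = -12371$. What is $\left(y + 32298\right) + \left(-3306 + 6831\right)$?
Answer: $23452$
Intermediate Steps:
$\left(y + 32298\right) + \left(-3306 + 6831\right) = \left(-12371 + 32298\right) + \left(-3306 + 6831\right) = 19927 + 3525 = 23452$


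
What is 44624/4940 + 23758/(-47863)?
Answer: 504618498/59110805 ≈ 8.5368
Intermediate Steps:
44624/4940 + 23758/(-47863) = 44624*(1/4940) + 23758*(-1/47863) = 11156/1235 - 23758/47863 = 504618498/59110805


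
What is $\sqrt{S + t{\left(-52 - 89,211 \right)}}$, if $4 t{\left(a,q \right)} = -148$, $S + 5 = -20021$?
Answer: $i \sqrt{20063} \approx 141.64 i$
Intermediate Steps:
$S = -20026$ ($S = -5 - 20021 = -20026$)
$t{\left(a,q \right)} = -37$ ($t{\left(a,q \right)} = \frac{1}{4} \left(-148\right) = -37$)
$\sqrt{S + t{\left(-52 - 89,211 \right)}} = \sqrt{-20026 - 37} = \sqrt{-20063} = i \sqrt{20063}$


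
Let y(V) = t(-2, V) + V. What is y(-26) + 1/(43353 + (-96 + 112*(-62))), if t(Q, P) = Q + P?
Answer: -1960901/36313 ≈ -54.000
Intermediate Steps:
t(Q, P) = P + Q
y(V) = -2 + 2*V (y(V) = (V - 2) + V = (-2 + V) + V = -2 + 2*V)
y(-26) + 1/(43353 + (-96 + 112*(-62))) = (-2 + 2*(-26)) + 1/(43353 + (-96 + 112*(-62))) = (-2 - 52) + 1/(43353 + (-96 - 6944)) = -54 + 1/(43353 - 7040) = -54 + 1/36313 = -1960901/36313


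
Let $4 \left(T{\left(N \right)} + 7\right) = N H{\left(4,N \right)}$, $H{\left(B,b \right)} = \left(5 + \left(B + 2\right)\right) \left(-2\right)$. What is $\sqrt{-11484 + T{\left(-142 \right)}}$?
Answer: $3 i \sqrt{1190} \approx 103.49 i$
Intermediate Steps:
$H{\left(B,b \right)} = -14 - 2 B$ ($H{\left(B,b \right)} = \left(5 + \left(2 + B\right)\right) \left(-2\right) = \left(7 + B\right) \left(-2\right) = -14 - 2 B$)
$T{\left(N \right)} = -7 - \frac{11 N}{2}$ ($T{\left(N \right)} = -7 + \frac{N \left(-14 - 8\right)}{4} = -7 + \frac{N \left(-22\right)}{4} = -7 + \frac{\left(-22\right) N}{4} = -7 - \frac{11 N}{2}$)
$\sqrt{-11484 + T{\left(-142 \right)}} = \sqrt{-11484 - -774} = \sqrt{-11484 + \left(-7 + 781\right)} = \sqrt{-11484 + 774} = \sqrt{-10710} = 3 i \sqrt{1190}$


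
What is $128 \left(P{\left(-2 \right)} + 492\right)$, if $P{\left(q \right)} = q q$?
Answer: $63488$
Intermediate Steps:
$P{\left(q \right)} = q^{2}$
$128 \left(P{\left(-2 \right)} + 492\right) = 128 \left(\left(-2\right)^{2} + 492\right) = 128 \left(4 + 492\right) = 128 \cdot 496 = 63488$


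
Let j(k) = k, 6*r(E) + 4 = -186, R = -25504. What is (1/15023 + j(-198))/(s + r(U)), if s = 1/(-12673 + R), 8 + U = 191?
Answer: 340678529643/54485686814 ≈ 6.2526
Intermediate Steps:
U = 183 (U = -8 + 191 = 183)
r(E) = -95/3 (r(E) = -2/3 + (1/6)*(-186) = -2/3 - 31 = -95/3)
s = -1/38177 (s = 1/(-12673 - 25504) = 1/(-38177) = -1/38177 ≈ -2.6194e-5)
(1/15023 + j(-198))/(s + r(U)) = (1/15023 - 198)/(-1/38177 - 95/3) = (1/15023 - 198)/(-3626818/114531) = -2974553/15023*(-114531/3626818) = 340678529643/54485686814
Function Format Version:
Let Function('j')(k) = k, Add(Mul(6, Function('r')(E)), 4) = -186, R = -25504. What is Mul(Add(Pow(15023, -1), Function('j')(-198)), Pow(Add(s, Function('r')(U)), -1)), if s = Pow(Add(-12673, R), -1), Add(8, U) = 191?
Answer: Rational(340678529643, 54485686814) ≈ 6.2526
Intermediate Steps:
U = 183 (U = Add(-8, 191) = 183)
Function('r')(E) = Rational(-95, 3) (Function('r')(E) = Add(Rational(-2, 3), Mul(Rational(1, 6), -186)) = Add(Rational(-2, 3), -31) = Rational(-95, 3))
s = Rational(-1, 38177) (s = Pow(Add(-12673, -25504), -1) = Pow(-38177, -1) = Rational(-1, 38177) ≈ -2.6194e-5)
Mul(Add(Pow(15023, -1), Function('j')(-198)), Pow(Add(s, Function('r')(U)), -1)) = Mul(Add(Pow(15023, -1), -198), Pow(Add(Rational(-1, 38177), Rational(-95, 3)), -1)) = Mul(Add(Rational(1, 15023), -198), Pow(Rational(-3626818, 114531), -1)) = Mul(Rational(-2974553, 15023), Rational(-114531, 3626818)) = Rational(340678529643, 54485686814)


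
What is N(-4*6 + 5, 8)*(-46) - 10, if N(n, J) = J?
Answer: -378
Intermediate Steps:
N(-4*6 + 5, 8)*(-46) - 10 = 8*(-46) - 10 = -368 - 10 = -378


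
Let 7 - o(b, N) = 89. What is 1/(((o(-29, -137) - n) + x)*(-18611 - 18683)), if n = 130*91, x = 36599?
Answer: -1/920676978 ≈ -1.0862e-9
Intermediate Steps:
o(b, N) = -82 (o(b, N) = 7 - 1*89 = 7 - 89 = -82)
n = 11830
1/(((o(-29, -137) - n) + x)*(-18611 - 18683)) = 1/(((-82 - 1*11830) + 36599)*(-18611 - 18683)) = 1/(((-82 - 11830) + 36599)*(-37294)) = 1/((-11912 + 36599)*(-37294)) = 1/(24687*(-37294)) = 1/(-920676978) = -1/920676978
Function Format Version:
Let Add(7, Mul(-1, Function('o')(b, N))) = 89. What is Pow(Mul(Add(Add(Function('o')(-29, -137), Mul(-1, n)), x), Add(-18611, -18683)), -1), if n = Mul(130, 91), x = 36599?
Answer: Rational(-1, 920676978) ≈ -1.0862e-9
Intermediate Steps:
Function('o')(b, N) = -82 (Function('o')(b, N) = Add(7, Mul(-1, 89)) = Add(7, -89) = -82)
n = 11830
Pow(Mul(Add(Add(Function('o')(-29, -137), Mul(-1, n)), x), Add(-18611, -18683)), -1) = Pow(Mul(Add(Add(-82, Mul(-1, 11830)), 36599), Add(-18611, -18683)), -1) = Pow(Mul(Add(Add(-82, -11830), 36599), -37294), -1) = Pow(Mul(Add(-11912, 36599), -37294), -1) = Pow(Mul(24687, -37294), -1) = Pow(-920676978, -1) = Rational(-1, 920676978)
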